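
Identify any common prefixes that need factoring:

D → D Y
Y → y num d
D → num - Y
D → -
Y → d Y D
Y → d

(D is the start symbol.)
Yes, Y has productions with common prefix 'd'

Left-factoring is needed when two productions for the same non-terminal
share a common prefix on the right-hand side.

Productions for D:
  D → D Y
  D → num - Y
  D → -
Productions for Y:
  Y → y num d
  Y → d Y D
  Y → d

Found common prefix 'd' in productions for Y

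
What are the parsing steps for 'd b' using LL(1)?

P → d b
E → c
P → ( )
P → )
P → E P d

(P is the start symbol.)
LL(1) parsing maintains a stack (initially the start symbol over $) and the input. At each step: if the stack top is a terminal, match it against the current input token; if it is a non-terminal N, replace it with the RHS of M[N, lookahead] (the unique production whose predict set contains the lookahead).

Stack is shown with the top on the left.

Stack  Input  Action
--------------------
P $    d b $  output P → d b
d b $  d b $  match 'd'
b $    b $    match 'b'
$      $      accept

The string is accepted.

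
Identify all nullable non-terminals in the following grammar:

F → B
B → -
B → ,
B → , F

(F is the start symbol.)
None

A non-terminal is nullable if it can derive ε (the empty string): either it has an ε-production, or it has a production whose right-hand side consists entirely of nullable non-terminals.

There are no ε-productions, so no non-terminal can derive ε.
No non-terminals are nullable.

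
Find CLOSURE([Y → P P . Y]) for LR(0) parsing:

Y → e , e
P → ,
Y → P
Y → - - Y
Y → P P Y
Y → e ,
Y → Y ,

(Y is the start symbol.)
{ [P → . ,], [Y → . - - Y], [Y → . P P Y], [Y → . P], [Y → . Y ,], [Y → . e , e], [Y → . e ,], [Y → P P . Y] }

Start with: [Y → P P . Y]
  [Y → P P . Y] has the dot before Y: add [Y → . e , e], [Y → . P], [Y → . - - Y], [Y → . P P Y], [Y → . e ,], [Y → . Y ,]
  [Y → . P] has the dot before P: add [P → . ,]
No further items can be added.

CLOSURE = { [P → . ,], [Y → . - - Y], [Y → . P P Y], [Y → . P], [Y → . Y ,], [Y → . e , e], [Y → . e ,], [Y → P P . Y] }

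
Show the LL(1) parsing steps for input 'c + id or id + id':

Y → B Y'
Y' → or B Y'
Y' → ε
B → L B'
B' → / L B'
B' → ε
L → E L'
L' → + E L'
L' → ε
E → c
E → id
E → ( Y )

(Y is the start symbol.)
Stack is shown with the top on the left.

Stack           Input                Action
-------------------------------------------
Y $             c + id or id + id $  output Y → B Y'
B Y' $          c + id or id + id $  output B → L B'
L B' Y' $       c + id or id + id $  output L → E L'
E L' B' Y' $    c + id or id + id $  output E → c
c L' B' Y' $    c + id or id + id $  match 'c'
L' B' Y' $      + id or id + id $    output L' → + E L'
+ E L' B' Y' $  + id or id + id $    match '+'
E L' B' Y' $    id or id + id $      output E → id
id L' B' Y' $   id or id + id $      match 'id'
L' B' Y' $      or id + id $         output L' → ε
B' Y' $         or id + id $         output B' → ε
Y' $            or id + id $         output Y' → or B Y'
or B Y' $       or id + id $         match 'or'
B Y' $          id + id $            output B → L B'
L B' Y' $       id + id $            output L → E L'
E L' B' Y' $    id + id $            output E → id
id L' B' Y' $   id + id $            match 'id'
L' B' Y' $      + id $               output L' → + E L'
+ E L' B' Y' $  + id $               match '+'
E L' B' Y' $    id $                 output E → id
id L' B' Y' $   id $                 match 'id'
L' B' Y' $      $                    output L' → ε
B' Y' $         $                    output B' → ε
Y' $            $                    output Y' → ε
$               $                    accept

The string is accepted.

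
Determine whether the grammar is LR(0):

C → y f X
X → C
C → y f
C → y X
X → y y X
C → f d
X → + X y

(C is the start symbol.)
Augment with C' → C and build the canonical LR(0) collection (I0 = CLOSURE({[C' → . C]}), then GOTO on every symbol after a dot until no new states appear). It has 15 states:
  I0: { [C → . f d], [C → . y X], [C → . y f X], [C → . y f], [C' → . C] }  — shift
  I1: { [C' → C .] }  — accept
  I2: { [C → f . d] }  — shift
  I3: { [C → . f d], [C → . y X], [C → . y f X], [C → . y f], [C → y . X], [C → y . f X], [C → y . f], [X → . + X y], [X → . C], [X → . y y X] }  — shift
  I4: { [C → . f d], [C → . y X], [C → . y f X], [C → . y f], [X → + . X y], [X → . + X y], [X → . C], [X → . y y X] }  — shift
  I5: { [X → C .] }  — reduce
  I6: { [C → y X .] }  — reduce
  I7: { [C → . f d], [C → . y X], [C → . y f X], [C → . y f], [C → f . d], [C → y f . X], [C → y f .], [X → . + X y], [X → . C], [X → . y y X] }  — shift, reduce
  I8: { [C → . f d], [C → . y X], [C → . y f X], [C → . y f], [C → y . X], [C → y . f X], [C → y . f], [X → . + X y], [X → . C], [X → . y y X], [X → y . y X] }  — shift
  I9: { [C → . f d], [C → . y X], [C → . y f X], [C → . y f], [C → y . X], [C → y . f X], [C → y . f], [X → . + X y], [X → . C], [X → . y y X], [X → y . y X], [X → y y . X] }  — shift
  I10: { [C → y X .], [X → y y X .] }  — 2 reduces
  I11: { [C → y f X .] }  — reduce
  I12: { [C → f d .] }  — reduce
  I13: { [X → + X . y] }  — shift
  I14: { [X → + X y .] }  — reduce

Conflict in state I7:
  Shift-reduce conflict between [C → y f .] and [C → . f d]
So the grammar is NOT LR(0).

Answer: No. Shift-reduce conflict between [C → y f .] and [C → . f d]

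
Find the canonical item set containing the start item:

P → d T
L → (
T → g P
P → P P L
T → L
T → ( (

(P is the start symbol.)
First, augment the grammar with P' → P
I₀ = CLOSURE({ [P' → . P] }):
  [P' → . P] has the dot before P: add [P → . d T], [P → . P P L]
No further items can be added.

I₀ = { [P → . P P L], [P → . d T], [P' → . P] }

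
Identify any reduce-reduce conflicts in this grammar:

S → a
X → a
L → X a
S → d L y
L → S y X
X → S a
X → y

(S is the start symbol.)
A reduce-reduce conflict occurs when an LR(0) state has two complete items [A → α .] and [B → β .] — both call for a reduction, and with no lookahead the parser cannot choose between them.

Augment with S' → S and build the canonical LR(0) collection (I0 = CLOSURE({[S' → . S]}), then GOTO on every symbol after a dot until no new states appear). It has 15 states:
  I0: { [S → . a], [S → . d L y], [S' → . S] }  — shift
  I1: { [S' → S .] }  — accept
  I2: { [S → a .] }  — reduce
  I3: { [L → . S y X], [L → . X a], [S → . a], [S → . d L y], [S → d . L y], [X → . S a], [X → . a], [X → . y] }  — shift
  I4: { [S → d L . y] }  — shift
  I5: { [L → S . y X], [X → S . a] }  — shift
  I6: { [L → X . a] }  — shift
  I7: { [S → a .], [X → a .] }  — 2 reduces
  I8: { [X → y .] }  — reduce
  I9: { [L → X a .] }  — reduce
  I10: { [X → S a .] }  — reduce
  I11: { [L → S y . X], [S → . a], [S → . d L y], [X → . S a], [X → . a], [X → . y] }  — shift
  I12: { [X → S . a] }  — shift
  I13: { [L → S y X .] }  — reduce
  I14: { [S → d L y .] }  — reduce

I7 contains complete items [S → a .], [X → a .] — reduce-reduce conflict.

Answer: Yes — I7: [S → a .] vs [X → a .]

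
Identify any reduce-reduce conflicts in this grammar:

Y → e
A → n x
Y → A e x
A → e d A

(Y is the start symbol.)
Augment with Y' → Y and build the canonical LR(0) collection (I0 = CLOSURE({[Y' → . Y]}), then GOTO on every symbol after a dot until no new states appear). It has 11 states:
  I0: { [A → . e d A], [A → . n x], [Y → . A e x], [Y → . e], [Y' → . Y] }  — shift
  I1: { [Y → A . e x] }  — shift
  I2: { [Y' → Y .] }  — accept
  I3: { [A → e . d A], [Y → e .] }  — shift, reduce
  I4: { [A → n . x] }  — shift
  I5: { [A → n x .] }  — reduce
  I6: { [A → . e d A], [A → . n x], [A → e d . A] }  — shift
  I7: { [A → e d A .] }  — reduce
  I8: { [A → e . d A] }  — shift
  I9: { [Y → A e . x] }  — shift
  I10: { [Y → A e x .] }  — reduce

No state contains more than one complete item.

Answer: No reduce-reduce conflicts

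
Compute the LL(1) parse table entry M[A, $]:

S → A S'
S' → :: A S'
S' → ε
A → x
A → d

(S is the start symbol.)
To find M[A, $], we find productions for A where $ is in the predict set (PREDICT(N → α) = (FIRST(α) \ {ε}) ∪ (FOLLOW(N) if α ⇒* ε)).

A → x: PREDICT = { 'x' }
A → d: PREDICT = { 'd' }

M[A, $] is empty (no production applies)

Answer: Empty (error entry)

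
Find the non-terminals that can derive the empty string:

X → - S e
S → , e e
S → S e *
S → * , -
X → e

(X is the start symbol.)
None

A non-terminal is nullable if it can derive ε (the empty string): either it has an ε-production, or it has a production whose right-hand side consists entirely of nullable non-terminals.

There are no ε-productions, so no non-terminal can derive ε.
No non-terminals are nullable.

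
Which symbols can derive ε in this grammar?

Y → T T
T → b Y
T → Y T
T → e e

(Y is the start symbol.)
None

A non-terminal is nullable if it can derive ε (the empty string): either it has an ε-production, or it has a production whose right-hand side consists entirely of nullable non-terminals.

There are no ε-productions, so no non-terminal can derive ε.
No non-terminals are nullable.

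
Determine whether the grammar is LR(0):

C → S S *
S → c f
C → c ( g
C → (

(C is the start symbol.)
Yes, the grammar is LR(0)

A grammar is LR(0) if no state in the canonical LR(0) collection has:
  - both a shift item (dot before a terminal) and a complete item (shift-reduce conflict), or
  - two or more complete items (reduce-reduce conflict; the accept item [C' → C .] counts as a complete item here).

Augment with C' → C and build the canonical LR(0) collection (I0 = CLOSURE({[C' → . C]}), then GOTO on every symbol after a dot until no new states appear). It has 11 states:
  I0: { [C → . (], [C → . S S *], [C → . c ( g], [C' → . C], [S → . c f] }  — shift
  I1: { [C → ( .] }  — reduce
  I2: { [C' → C .] }  — accept
  I3: { [C → S . S *], [S → . c f] }  — shift
  I4: { [C → c . ( g], [S → c . f] }  — shift
  I5: { [C → c ( . g] }  — shift
  I6: { [S → c f .] }  — reduce
  I7: { [C → c ( g .] }  — reduce
  I8: { [C → S S . *] }  — shift
  I9: { [S → c . f] }  — shift
  I10: { [C → S S * .] }  — reduce

Every state is either a pure shift/goto state or contains exactly one complete item and nothing to shift — no conflicts. The grammar is LR(0).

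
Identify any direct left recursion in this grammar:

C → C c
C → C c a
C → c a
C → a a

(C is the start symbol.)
C → C c: LEFT RECURSIVE (starts with C)
C → C c a: LEFT RECURSIVE (starts with C)
C → c a: starts with c
C → a a: starts with a

The grammar has direct left recursion on: C.

Answer: Yes, C is left-recursive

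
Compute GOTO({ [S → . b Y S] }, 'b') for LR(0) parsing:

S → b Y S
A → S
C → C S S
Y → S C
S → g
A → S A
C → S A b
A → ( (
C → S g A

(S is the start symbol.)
{ [S → . b Y S], [S → . g], [S → b . Y S], [Y → . S C] }

GOTO(I, 'b') = CLOSURE({ [A → αX.β] : [A → α.Xβ] ∈ I, X = 'b' })

Items with dot before 'b', with the dot advanced:
  [S → . b Y S] → [S → b . Y S]
Closure of the advanced items:
  [S → b . Y S] has the dot before Y: add [Y → . S C]
  [Y → . S C] has the dot before S: add [S → . b Y S], [S → . g]

GOTO = { [S → . b Y S], [S → . g], [S → b . Y S], [Y → . S C] }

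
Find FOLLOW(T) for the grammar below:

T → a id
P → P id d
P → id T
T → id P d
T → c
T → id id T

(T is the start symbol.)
{ $, 'd', 'id' }

To compute FOLLOW(T), find every occurrence of T on a right-hand side N → α T β: add FIRST(β) \ {ε}, and if β is empty or nullable also add FOLLOW(N). Iterate to a fixed point.

T is the start symbol, so $ ∈ FOLLOW(T).
In P → id T: T is at the end, add FOLLOW(P)
In T → id id T: T is at the end; this adds FOLLOW(T) to itself — nothing new

The FOLLOW sets referred to above (computed the same way, to a fixed point):
  FOLLOW(P) = { 'd', 'id' }

Taking the union: FOLLOW(T) = { $, 'd', 'id' }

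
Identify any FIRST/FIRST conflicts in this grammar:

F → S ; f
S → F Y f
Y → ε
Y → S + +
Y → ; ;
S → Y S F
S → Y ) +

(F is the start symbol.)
A FIRST/FIRST conflict occurs when two productions N → α and N → β for the same non-terminal have FIRST(α) ∩ FIRST(β) ≠ ∅ (with ε ∈ FIRST of a nullable right-hand side, so two nullable alternatives also conflict).

FIRST sets of the non-terminals at (or reachable through a nullable prefix from) the front of some alternative:
  FIRST(F) = { ')', ';' }
  FIRST(Y) = { ')', ';', ε }
  FIRST(S) = { ')', ';' }

Productions for S:
  S → F Y f: FIRST = { ')', ';' }
  S → Y S F: FIRST = { ')', ';' }
  S → Y ) +: FIRST = { ')', ';' }
Productions for Y:
  Y → ε: FIRST = { ε }
  Y → S + +: FIRST = { ')', ';' }
  Y → ; ;: FIRST = { ';' }
F has only one production, so no FIRST/FIRST conflict is possible there.

Conflict for S: S → F Y f and S → Y S F
  Overlap: { ')', ';' }
Conflict for S: S → F Y f and S → Y ) +
  Overlap: { ')', ';' }
Conflict for S: S → Y S F and S → Y ) +
  Overlap: { ')', ';' }
Conflict for Y: Y → S + + and Y → ; ;
  Overlap: { ';' }

Answer: Yes. S → F Y f / S → Y S F on { ')', ';' }; S → F Y f / S → Y ')' '+' on { ')', ';' }; S → Y S F / S → Y ')' '+' on { ')', ';' }; Y → S '+' '+' / Y → ';' ';' on { ';' }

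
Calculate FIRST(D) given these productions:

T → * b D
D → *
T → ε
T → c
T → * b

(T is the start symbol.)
{ '*' }

To compute FIRST(D), examine every production with D on the left-hand side, reading each right-hand side left to right until a non-nullable symbol is reached.

From D → *:
  - '*' is a terminal: add '*' and stop

Collecting: FIRST(D) = { '*' }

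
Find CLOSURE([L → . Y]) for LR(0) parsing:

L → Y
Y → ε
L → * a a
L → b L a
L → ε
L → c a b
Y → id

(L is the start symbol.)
{ [L → . Y], [Y → . id], [Y → .] }

To compute CLOSURE, for each item [A → α.Bβ] where B is a non-terminal, add [B → .γ] for all productions B → γ; repeat for the newly added items until nothing changes.

Start with: [L → . Y]
  [L → . Y] has the dot before Y: add [Y → .], [Y → . id]
No further items can be added.

CLOSURE = { [L → . Y], [Y → . id], [Y → .] }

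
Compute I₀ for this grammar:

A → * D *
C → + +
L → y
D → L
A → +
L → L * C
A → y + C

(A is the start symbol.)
{ [A → . * D *], [A → . +], [A → . y + C], [A' → . A] }

First, augment the grammar with A' → A
I₀ = CLOSURE({ [A' → . A] }):
  [A' → . A] has the dot before A: add [A → . * D *], [A → . +], [A → . y + C]
No further items can be added.

I₀ = { [A → . * D *], [A → . +], [A → . y + C], [A' → . A] }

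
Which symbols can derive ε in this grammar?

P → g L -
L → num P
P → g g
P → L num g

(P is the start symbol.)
There are no ε-productions, so no non-terminal can derive ε.
No non-terminals are nullable.

Answer: None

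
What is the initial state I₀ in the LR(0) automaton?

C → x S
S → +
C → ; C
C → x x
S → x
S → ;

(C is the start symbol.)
{ [C → . ; C], [C → . x S], [C → . x x], [C' → . C] }

First, augment the grammar with C' → C
I₀ = CLOSURE({ [C' → . C] }):
  [C' → . C] has the dot before C: add [C → . x S], [C → . ; C], [C → . x x]
No further items can be added.

I₀ = { [C → . ; C], [C → . x S], [C → . x x], [C' → . C] }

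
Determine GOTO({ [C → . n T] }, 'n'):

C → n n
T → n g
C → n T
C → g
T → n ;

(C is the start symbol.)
{ [C → n . T], [T → . n ;], [T → . n g] }

GOTO(I, 'n') = CLOSURE({ [A → αX.β] : [A → α.Xβ] ∈ I, X = 'n' })

Items with dot before 'n', with the dot advanced:
  [C → . n T] → [C → n . T]
Closure of the advanced items:
  [C → n . T] has the dot before T: add [T → . n g], [T → . n ;]

GOTO = { [C → n . T], [T → . n ;], [T → . n g] }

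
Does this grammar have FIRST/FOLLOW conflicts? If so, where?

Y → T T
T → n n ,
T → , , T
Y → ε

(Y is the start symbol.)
No FIRST/FOLLOW conflicts.

A FIRST/FOLLOW conflict occurs when a non-terminal N has a nullable alternative N → β (β ⇒* ε) and another alternative N → α with FIRST(α) ∩ FOLLOW(N) ≠ ∅: on such a lookahead the parser cannot decide between expanding α and letting N vanish via β.

Nullable non-terminals: Y.
FIRST sets used below: FIRST(T) = { ',', 'n' }

Y: nullable alternative(s) Y → ε; FOLLOW(Y) = { $ }
  Y → T T: FIRST \ {ε} = { ',', 'n' } — disjoint from FOLLOW(Y)
  Y → ε: FIRST \ {ε} = { } — this is the only nullable alternative, skip

T has no nullable alternative, so no FIRST/FOLLOW check is needed there.

No FIRST/FOLLOW conflicts found.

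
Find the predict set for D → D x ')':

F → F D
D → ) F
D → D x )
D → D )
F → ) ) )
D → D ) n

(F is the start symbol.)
PREDICT(D → D x ')') = (FIRST(RHS) \ {ε}) ∪ (FOLLOW(D) if ε ∈ FIRST(RHS), i.e. RHS ⇒* ε)
FIRST(D) = { ')' }
FIRST(D x ')') = { ')' }
ε ∉ FIRST(D x ')'), so FOLLOW(D) is not added.
PREDICT(D → D x ')') = { ')' }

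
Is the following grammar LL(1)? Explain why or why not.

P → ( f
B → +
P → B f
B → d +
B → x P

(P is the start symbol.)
Yes, the grammar is LL(1).

A grammar is LL(1) if for each non-terminal N with multiple productions, the predict sets of those productions are pairwise disjoint, where PREDICT(N → α) = (FIRST(α) \ {ε}) ∪ (FOLLOW(N) if α ⇒* ε).

Relevant sets:
  FIRST(B) = { '+', 'd', 'x' }

For P:
  PREDICT(P → '(' f) = { '(' }
  PREDICT(P → B f) = { '+', 'd', 'x' }
For B:
  PREDICT(B → '+') = { '+' }
  PREDICT(B → d '+') = { 'd' }
  PREDICT(B → x P) = { 'x' }

All predict sets are disjoint. The grammar IS LL(1).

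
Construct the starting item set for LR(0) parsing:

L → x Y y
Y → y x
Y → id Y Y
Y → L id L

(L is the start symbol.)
First, augment the grammar with L' → L
I₀ = CLOSURE({ [L' → . L] }):
  [L' → . L] has the dot before L: add [L → . x Y y]
No further items can be added.

I₀ = { [L → . x Y y], [L' → . L] }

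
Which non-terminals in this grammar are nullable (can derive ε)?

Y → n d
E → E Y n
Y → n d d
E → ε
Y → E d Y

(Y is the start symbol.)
ε-productions: E → ε
So E is immediately nullable.
No further non-terminal can be added: every production for the remaining non-terminals contains a terminal or a non-nullable non-terminal.
Nullable = { 'E' }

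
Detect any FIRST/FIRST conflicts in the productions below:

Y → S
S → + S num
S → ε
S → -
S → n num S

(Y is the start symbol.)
Productions for S:
  S → + S num: FIRST = { '+' }
  S → ε: FIRST = { ε }
  S → -: FIRST = { '-' }
  S → n num S: FIRST = { 'n' }
Y has only one production, so no FIRST/FIRST conflict is possible there.

All alternatives of each non-terminal have pairwise disjoint FIRST sets.

Answer: No FIRST/FIRST conflicts.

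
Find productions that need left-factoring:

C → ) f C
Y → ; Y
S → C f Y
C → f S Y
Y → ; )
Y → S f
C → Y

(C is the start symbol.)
Left-factoring is needed when two productions for the same non-terminal
share a common prefix on the right-hand side.

Productions for C:
  C → ) f C
  C → f S Y
  C → Y
Productions for Y:
  Y → ; Y
  Y → ; )
  Y → S f

Found common prefix ';' in productions for Y

Answer: Yes, Y has productions with common prefix ';'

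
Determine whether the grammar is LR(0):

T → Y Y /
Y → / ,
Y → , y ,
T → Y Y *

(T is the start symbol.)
A grammar is LR(0) if no state in the canonical LR(0) collection has:
  - both a shift item (dot before a terminal) and a complete item (shift-reduce conflict), or
  - two or more complete items (reduce-reduce conflict; the accept item [T' → T .] counts as a complete item here).

Augment with T' → T and build the canonical LR(0) collection (I0 = CLOSURE({[T' → . T]}), then GOTO on every symbol after a dot until no new states appear). It has 11 states:
  I0: { [T → . Y Y *], [T → . Y Y /], [T' → . T], [Y → . , y ,], [Y → . / ,] }  — shift
  I1: { [Y → , . y ,] }  — shift
  I2: { [Y → / . ,] }  — shift
  I3: { [T' → T .] }  — accept
  I4: { [T → Y . Y *], [T → Y . Y /], [Y → . , y ,], [Y → . / ,] }  — shift
  I5: { [T → Y Y . *], [T → Y Y . /] }  — shift
  I6: { [T → Y Y * .] }  — reduce
  I7: { [T → Y Y / .] }  — reduce
  I8: { [Y → / , .] }  — reduce
  I9: { [Y → , y . ,] }  — shift
  I10: { [Y → , y , .] }  — reduce

Every state is either a pure shift/goto state or contains exactly one complete item and nothing to shift — no conflicts. The grammar is LR(0).

Answer: Yes, the grammar is LR(0)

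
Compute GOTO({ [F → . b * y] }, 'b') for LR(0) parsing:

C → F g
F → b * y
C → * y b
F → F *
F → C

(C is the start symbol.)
{ [F → b . * y] }

GOTO(I, 'b') = CLOSURE({ [A → αX.β] : [A → α.Xβ] ∈ I, X = 'b' })

Items with dot before 'b', with the dot advanced:
  [F → . b * y] → [F → b . * y]
Closure adds nothing (no advanced item has the dot before a non-terminal).

GOTO = { [F → b . * y] }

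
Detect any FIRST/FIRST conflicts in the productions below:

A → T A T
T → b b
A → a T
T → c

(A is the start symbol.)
No FIRST/FIRST conflicts.

FIRST sets of the non-terminals at (or reachable through a nullable prefix from) the front of some alternative:
  FIRST(T) = { 'b', 'c' }

Productions for A:
  A → T A T: FIRST = { 'b', 'c' }
  A → a T: FIRST = { 'a' }
Productions for T:
  T → b b: FIRST = { 'b' }
  T → c: FIRST = { 'c' }

All alternatives of each non-terminal have pairwise disjoint FIRST sets.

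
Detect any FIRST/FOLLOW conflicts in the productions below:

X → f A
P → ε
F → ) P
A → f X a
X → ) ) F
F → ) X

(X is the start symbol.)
No FIRST/FOLLOW conflicts.

A FIRST/FOLLOW conflict occurs when a non-terminal N has a nullable alternative N → β (β ⇒* ε) and another alternative N → α with FIRST(α) ∩ FOLLOW(N) ≠ ∅: on such a lookahead the parser cannot decide between expanding α and letting N vanish via β.

Nullable non-terminals: P.
P has a nullable alternative but only one production, so nothing to check.

A, F, X have no nullable alternative, so no FIRST/FOLLOW check is needed there.

No FIRST/FOLLOW conflicts found.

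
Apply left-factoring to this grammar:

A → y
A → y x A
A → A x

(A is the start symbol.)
A → y A'
A' → ε
A' → x A
A → A x

Left-factoring transforms A → αβ₁ | αβ₂ into A → αA' and A' → β₁ | β₂
(α is the longest common prefix among the alternatives). Repeat until
no nonterminal has two alternatives with a common prefix.

Round 1: A has alternatives sharing prefix 'y'. Introduce A': A → y A'
  Add: A' → ε
  Add: A' → x A

No remaining common prefixes — done.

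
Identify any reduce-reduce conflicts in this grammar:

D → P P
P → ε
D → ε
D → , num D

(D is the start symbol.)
Yes — I0: [D → .] vs [P → .]; I5: [D → .] vs [P → .]

Augment with D' → D and build the canonical LR(0) collection (I0 = CLOSURE({[D' → . D]}), then GOTO on every symbol after a dot until no new states appear). It has 7 states:
  I0: { [D → . , num D], [D → . P P], [D → .], [D' → . D], [P → .] }  — shift, 2 reduces
  I1: { [D → , . num D] }  — shift
  I2: { [D' → D .] }  — accept
  I3: { [D → P . P], [P → .] }  — reduce
  I4: { [D → P P .] }  — reduce
  I5: { [D → , num . D], [D → . , num D], [D → . P P], [D → .], [P → .] }  — shift, 2 reduces
  I6: { [D → , num D .] }  — reduce

I0 contains complete items [D → .], [P → .] — reduce-reduce conflict.
I5 contains complete items [D → .], [P → .] — reduce-reduce conflict.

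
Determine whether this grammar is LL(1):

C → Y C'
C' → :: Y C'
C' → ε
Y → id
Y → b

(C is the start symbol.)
Yes, the grammar is LL(1).

A grammar is LL(1) if for each non-terminal N with multiple productions, the predict sets of those productions are pairwise disjoint, where PREDICT(N → α) = (FIRST(α) \ {ε}) ∪ (FOLLOW(N) if α ⇒* ε).

Relevant sets:
  FOLLOW(C') = { $ }

For C':
  PREDICT(C' → :: Y C') = { '::' }
  PREDICT(C' → ε) = { $ }
For Y:
  PREDICT(Y → id) = { 'id' }
  PREDICT(Y → b) = { 'b' }
C has a single production, so nothing to check there.

All predict sets are disjoint. The grammar IS LL(1).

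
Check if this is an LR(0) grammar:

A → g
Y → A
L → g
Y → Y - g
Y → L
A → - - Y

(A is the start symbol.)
A grammar is LR(0) if no state in the canonical LR(0) collection has:
  - both a shift item (dot before a terminal) and a complete item (shift-reduce conflict), or
  - two or more complete items (reduce-reduce conflict; the accept item [A' → A .] counts as a complete item here).

Augment with A' → A and build the canonical LR(0) collection (I0 = CLOSURE({[A' → . A]}), then GOTO on every symbol after a dot until no new states appear). It has 11 states:
  I0: { [A → . - - Y], [A → . g], [A' → . A] }  — shift
  I1: { [A → - . - Y] }  — shift
  I2: { [A' → A .] }  — accept
  I3: { [A → g .] }  — reduce
  I4: { [A → - - . Y], [A → . - - Y], [A → . g], [L → . g], [Y → . A], [Y → . L], [Y → . Y - g] }  — shift
  I5: { [Y → A .] }  — reduce
  I6: { [Y → L .] }  — reduce
  I7: { [A → - - Y .], [Y → Y . - g] }  — shift, reduce
  I8: { [A → g .], [L → g .] }  — 2 reduces
  I9: { [Y → Y - . g] }  — shift
  I10: { [Y → Y - g .] }  — reduce

Conflict in state I7:
  Shift-reduce conflict between [A → - - Y .] and [Y → Y . - g]
So the grammar is NOT LR(0).

Answer: No. Shift-reduce conflict between [A → - - Y .] and [Y → Y . - g]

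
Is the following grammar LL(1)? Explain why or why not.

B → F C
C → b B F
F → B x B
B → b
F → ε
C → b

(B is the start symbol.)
A grammar is LL(1) if for each non-terminal N with multiple productions, the predict sets of those productions are pairwise disjoint, where PREDICT(N → α) = (FIRST(α) \ {ε}) ∪ (FOLLOW(N) if α ⇒* ε).

Relevant sets:
  FIRST(F) = { 'b', ε }
  FIRST(C) = { 'b' }
  FIRST(B) = { 'b' }
  FOLLOW(F) = { $, 'b', 'x' }

For B:
  PREDICT(B → F C) = { 'b' }
  PREDICT(B → b) = { 'b' }
For C:
  PREDICT(C → b B F) = { 'b' }
  PREDICT(C → b) = { 'b' }
For F:
  PREDICT(F → B x B) = { 'b' }
  PREDICT(F → ε) = { $, 'b', 'x' }

Conflict found: Predict set conflict for B: { 'b' }
The grammar is NOT LL(1).

Answer: No. Predict set conflict for B: { 'b' }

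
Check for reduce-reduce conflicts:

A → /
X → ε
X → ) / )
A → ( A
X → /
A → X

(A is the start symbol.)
Yes — I3: [A → / .] vs [X → / .]

A reduce-reduce conflict occurs when an LR(0) state has two complete items [A → α .] and [B → β .] — both call for a reduction, and with no lookahead the parser cannot choose between them.

Augment with A' → A and build the canonical LR(0) collection (I0 = CLOSURE({[A' → . A]}), then GOTO on every symbol after a dot until no new states appear). It has 9 states:
  I0: { [A → . ( A], [A → . /], [A → . X], [A' → . A], [X → . ) / )], [X → . /], [X → .] }  — shift, reduce
  I1: { [A → ( . A], [A → . ( A], [A → . /], [A → . X], [X → . ) / )], [X → . /], [X → .] }  — shift, reduce
  I2: { [X → ) . / )] }  — shift
  I3: { [A → / .], [X → / .] }  — 2 reduces
  I4: { [A' → A .] }  — accept
  I5: { [A → X .] }  — reduce
  I6: { [X → ) / . )] }  — shift
  I7: { [X → ) / ) .] }  — reduce
  I8: { [A → ( A .] }  — reduce

I3 contains complete items [A → / .], [X → / .] — reduce-reduce conflict.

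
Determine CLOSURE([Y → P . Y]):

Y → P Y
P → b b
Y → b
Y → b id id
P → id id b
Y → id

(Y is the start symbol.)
Start with: [Y → P . Y]
  [Y → P . Y] has the dot before Y: add [Y → . P Y], [Y → . b], [Y → . b id id], [Y → . id]
  [Y → . P Y] has the dot before P: add [P → . b b], [P → . id id b]
No further items can be added.

CLOSURE = { [P → . b b], [P → . id id b], [Y → . P Y], [Y → . b id id], [Y → . b], [Y → . id], [Y → P . Y] }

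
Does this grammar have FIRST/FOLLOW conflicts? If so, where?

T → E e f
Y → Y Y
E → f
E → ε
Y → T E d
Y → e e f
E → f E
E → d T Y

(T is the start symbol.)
Yes. E → d T Y with FOLLOW(E) on { 'd' }

A FIRST/FOLLOW conflict occurs when a non-terminal N has a nullable alternative N → β (β ⇒* ε) and another alternative N → α with FIRST(α) ∩ FOLLOW(N) ≠ ∅: on such a lookahead the parser cannot decide between expanding α and letting N vanish via β.

Nullable non-terminals: E.

E: nullable alternative(s) E → ε; FOLLOW(E) = { 'd', 'e' }
  E → f: FIRST \ {ε} = { 'f' } — disjoint from FOLLOW(E)
  E → ε: FIRST \ {ε} = { } — this is the only nullable alternative, skip
  E → f E: FIRST \ {ε} = { 'f' } — disjoint from FOLLOW(E)
  E → d T Y: FIRST \ {ε} = { 'd' } — overlaps FOLLOW(E) on { 'd' }: CONFLICT

T, Y have no nullable alternative, so no FIRST/FOLLOW check is needed there.

So the grammar has 1 FIRST/FOLLOW conflict (marked CONFLICT above).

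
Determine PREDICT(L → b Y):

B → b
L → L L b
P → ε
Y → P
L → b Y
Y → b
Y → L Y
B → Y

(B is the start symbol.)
{ 'b' }

PREDICT(L → b Y) = (FIRST(RHS) \ {ε}) ∪ (FOLLOW(L) if ε ∈ FIRST(RHS), i.e. RHS ⇒* ε)
FIRST(b Y) = { 'b' }
ε ∉ FIRST(b Y), so FOLLOW(L) is not added.
PREDICT(L → b Y) = { 'b' }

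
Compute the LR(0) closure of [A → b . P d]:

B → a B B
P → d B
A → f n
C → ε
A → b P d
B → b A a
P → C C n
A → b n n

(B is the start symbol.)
Start with: [A → b . P d]
  [A → b . P d] has the dot before P: add [P → . d B], [P → . C C n]
  [P → . C C n] has the dot before C: add [C → .]
No further items can be added.

CLOSURE = { [A → b . P d], [C → .], [P → . C C n], [P → . d B] }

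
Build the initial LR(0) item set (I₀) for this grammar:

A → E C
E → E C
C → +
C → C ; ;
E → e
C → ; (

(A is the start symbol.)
{ [A → . E C], [A' → . A], [E → . E C], [E → . e] }

First, augment the grammar with A' → A
I₀ = CLOSURE({ [A' → . A] }):
  [A' → . A] has the dot before A: add [A → . E C]
  [A → . E C] has the dot before E: add [E → . E C], [E → . e]
No further items can be added.

I₀ = { [A → . E C], [A' → . A], [E → . E C], [E → . e] }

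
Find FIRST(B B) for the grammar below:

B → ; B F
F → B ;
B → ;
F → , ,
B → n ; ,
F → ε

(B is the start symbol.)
{ ';', 'n' }

FIRST sets of the non-terminals involved (from the grammar, by fixed-point iteration):
  FIRST(B) = { ';', 'n' }

To compute FIRST(B B), process the symbols left to right:
Symbol B is a non-terminal. Add FIRST(B) \ {ε} = { ';', 'n' }
B is not nullable (ε ∉ FIRST(B)), so stop here.
FIRST(B B) = { ';', 'n' }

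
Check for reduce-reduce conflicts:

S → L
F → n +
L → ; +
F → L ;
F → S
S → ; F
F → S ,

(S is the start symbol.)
Augment with S' → S and build the canonical LR(0) collection (I0 = CLOSURE({[S' → . S]}), then GOTO on every symbol after a dot until no new states appear). It has 12 states:
  I0: { [L → . ; +], [S → . ; F], [S → . L], [S' → . S] }  — shift
  I1: { [F → . L ;], [F → . S ,], [F → . S], [F → . n +], [L → . ; +], [L → ; . +], [S → . ; F], [S → . L], [S → ; . F] }  — shift
  I2: { [S → L .] }  — reduce
  I3: { [S' → S .] }  — accept
  I4: { [L → ; + .] }  — reduce
  I5: { [S → ; F .] }  — reduce
  I6: { [F → L . ;], [S → L .] }  — shift, reduce
  I7: { [F → S . ,], [F → S .] }  — shift, reduce
  I8: { [F → n . +] }  — shift
  I9: { [F → n + .] }  — reduce
  I10: { [F → S , .] }  — reduce
  I11: { [F → L ; .] }  — reduce

No state contains more than one complete item.

Answer: No reduce-reduce conflicts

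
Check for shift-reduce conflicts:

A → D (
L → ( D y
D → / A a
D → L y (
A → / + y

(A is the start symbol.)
A shift-reduce conflict occurs when an LR(0) state has both:
  - a complete (reduce) item [A → α .] (dot at the end), and
  - a shift item [B → β . c γ] (dot before a terminal).

Augment with A' → A and build the canonical LR(0) collection (I0 = CLOSURE({[A' → . A]}), then GOTO on every symbol after a dot until no new states appear). It has 16 states:
  I0: { [A → . / + y], [A → . D (], [A' → . A], [D → . / A a], [D → . L y (], [L → . ( D y] }  — shift
  I1: { [D → . / A a], [D → . L y (], [L → ( . D y], [L → . ( D y] }  — shift
  I2: { [A → . / + y], [A → . D (], [A → / . + y], [D → . / A a], [D → . L y (], [D → / . A a], [L → . ( D y] }  — shift
  I3: { [A' → A .] }  — accept
  I4: { [A → D . (] }  — shift
  I5: { [D → L . y (] }  — shift
  I6: { [D → L y . (] }  — shift
  I7: { [D → L y ( .] }  — reduce
  I8: { [A → D ( .] }  — reduce
  I9: { [A → / + . y] }  — shift
  I10: { [D → / A . a] }  — shift
  I11: { [D → / A a .] }  — reduce
  I12: { [A → / + y .] }  — reduce
  I13: { [A → . / + y], [A → . D (], [D → . / A a], [D → . L y (], [D → / . A a], [L → . ( D y] }  — shift
  I14: { [L → ( D . y] }  — shift
  I15: { [L → ( D y .] }  — reduce

No state contains both a complete item and a shift item.

Answer: No shift-reduce conflicts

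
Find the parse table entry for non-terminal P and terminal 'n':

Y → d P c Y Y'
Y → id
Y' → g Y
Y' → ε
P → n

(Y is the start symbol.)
To find M[P, 'n'], we find productions for P where 'n' is in the predict set (PREDICT(N → α) = (FIRST(α) \ {ε}) ∪ (FOLLOW(N) if α ⇒* ε)).

P → n: PREDICT = { 'n' }
  'n' is in predict set, so this production goes in M[P, 'n']

M[P, 'n'] = P → n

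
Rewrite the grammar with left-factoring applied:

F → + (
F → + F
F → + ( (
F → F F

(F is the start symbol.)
F → + F'
F' → ( F''
F'' → ε
F'' → (
F' → F
F → F F

Left-factoring transforms A → αβ₁ | αβ₂ into A → αA' and A' → β₁ | β₂
(α is the longest common prefix among the alternatives). Repeat until
no nonterminal has two alternatives with a common prefix.

Round 1: F has alternatives sharing prefix '+'. Introduce F': F → + F'
  Add: F' → (
  Add: F' → F
  Add: F' → ( (

Round 2: F' has alternatives sharing prefix '('. Introduce F'': F' → ( F''
  Add: F'' → ε
  Add: F'' → (

No remaining common prefixes — done.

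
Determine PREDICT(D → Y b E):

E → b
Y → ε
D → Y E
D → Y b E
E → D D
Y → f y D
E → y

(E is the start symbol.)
PREDICT(D → Y b E) = (FIRST(RHS) \ {ε}) ∪ (FOLLOW(D) if ε ∈ FIRST(RHS), i.e. RHS ⇒* ε)
FIRST(Y) = { 'f', ε }
FIRST(Y b E) = { 'b', 'f' }
ε ∉ FIRST(Y b E), so FOLLOW(D) is not added.
PREDICT(D → Y b E) = { 'b', 'f' }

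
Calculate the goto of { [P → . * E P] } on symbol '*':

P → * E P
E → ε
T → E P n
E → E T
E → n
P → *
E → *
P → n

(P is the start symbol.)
GOTO(I, '*') = CLOSURE({ [A → αX.β] : [A → α.Xβ] ∈ I, X = '*' })

Items with dot before '*', with the dot advanced:
  [P → . * E P] → [P → * . E P]
Closure of the advanced items:
  [P → * . E P] has the dot before E: add [E → .], [E → . E T], [E → . n], [E → . *]

GOTO = { [E → . *], [E → . E T], [E → . n], [E → .], [P → * . E P] }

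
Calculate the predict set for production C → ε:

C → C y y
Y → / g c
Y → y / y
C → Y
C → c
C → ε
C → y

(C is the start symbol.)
PREDICT(C → ε) = (FIRST(RHS) \ {ε}) ∪ (FOLLOW(C) if ε ∈ FIRST(RHS), i.e. RHS ⇒* ε)
The right-hand side is ε (FIRST(ε) = { ε }), so the predict set is FOLLOW(C) = { $, 'y' }
PREDICT(C → ε) = { $, 'y' }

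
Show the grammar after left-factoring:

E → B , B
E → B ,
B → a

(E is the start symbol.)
E → B , E'
E' → B
E' → ε
B → a

Left-factoring transforms A → αβ₁ | αβ₂ into A → αA' and A' → β₁ | β₂
(α is the longest common prefix among the alternatives). Repeat until
no nonterminal has two alternatives with a common prefix.

Round 1: E has alternatives sharing prefix 'B ,'. Introduce E': E → B , E'
  Add: E' → B
  Add: E' → ε

No remaining common prefixes — done.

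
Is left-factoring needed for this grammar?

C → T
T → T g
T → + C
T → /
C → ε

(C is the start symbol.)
Left-factoring is needed when two productions for the same non-terminal
share a common prefix on the right-hand side.

Productions for C:
  C → T
  C → ε
Productions for T:
  T → T g
  T → + C
  T → /

No common prefixes found.

Answer: No, left-factoring is not needed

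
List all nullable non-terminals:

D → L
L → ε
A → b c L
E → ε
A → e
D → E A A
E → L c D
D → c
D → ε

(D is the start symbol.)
ε-productions: L → ε, E → ε, D → ε
So L, E, D are immediately nullable.
No further non-terminal can be added: every production for the remaining non-terminals contains a terminal or a non-nullable non-terminal.
Nullable = { 'D', 'E', 'L' }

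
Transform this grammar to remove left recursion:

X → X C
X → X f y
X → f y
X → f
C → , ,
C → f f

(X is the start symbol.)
X is directly left-recursive. The standard transformation for
  A → A α₁ | ... | A α_m | β₁ | ... | β_n
is
  A  → β₁ A' | ... | β_n A'
  A' → α₁ A' | ... | α_m A' | ε

X → f y becomes X → f y X'
X → f becomes X → f X'
X → X C becomes X' → C X'
X → X f y becomes X' → f y X'
Add X' → ε

Productions for other non-terminals are unchanged:
  C → , ,
  C → f f

Resulting grammar:
X → f y X'
X → f X'
X' → C X'
X' → f y X'
X' → ε
C → , ,
C → f f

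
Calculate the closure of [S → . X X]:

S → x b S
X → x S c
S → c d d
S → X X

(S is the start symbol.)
To compute CLOSURE, for each item [A → α.Bβ] where B is a non-terminal, add [B → .γ] for all productions B → γ; repeat for the newly added items until nothing changes.

Start with: [S → . X X]
  [S → . X X] has the dot before X: add [X → . x S c]
No further items can be added.

CLOSURE = { [S → . X X], [X → . x S c] }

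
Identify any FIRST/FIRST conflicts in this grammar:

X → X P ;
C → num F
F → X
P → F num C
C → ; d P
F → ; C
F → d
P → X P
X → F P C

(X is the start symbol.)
A FIRST/FIRST conflict occurs when two productions N → α and N → β for the same non-terminal have FIRST(α) ∩ FIRST(β) ≠ ∅ (with ε ∈ FIRST of a nullable right-hand side, so two nullable alternatives also conflict).

FIRST sets of the non-terminals at (or reachable through a nullable prefix from) the front of some alternative:
  FIRST(X) = { ';', 'd' }
  FIRST(F) = { ';', 'd' }

Productions for X:
  X → X P ;: FIRST = { ';', 'd' }
  X → F P C: FIRST = { ';', 'd' }
Productions for C:
  C → num F: FIRST = { 'num' }
  C → ; d P: FIRST = { ';' }
Productions for F:
  F → X: FIRST = { ';', 'd' }
  F → ; C: FIRST = { ';' }
  F → d: FIRST = { 'd' }
Productions for P:
  P → F num C: FIRST = { ';', 'd' }
  P → X P: FIRST = { ';', 'd' }

Conflict for X: X → X P ; and X → F P C
  Overlap: { ';', 'd' }
Conflict for F: F → X and F → ; C
  Overlap: { ';' }
Conflict for F: F → X and F → d
  Overlap: { 'd' }
Conflict for P: P → F num C and P → X P
  Overlap: { ';', 'd' }

Answer: Yes. X → X P ';' / X → F P C on { ';', 'd' }; F → X / F → ';' C on { ';' }; F → X / F → d on { 'd' }; P → F num C / P → X P on { ';', 'd' }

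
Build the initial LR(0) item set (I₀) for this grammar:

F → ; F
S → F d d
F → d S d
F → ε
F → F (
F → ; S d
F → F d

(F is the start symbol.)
{ [F → . ; F], [F → . ; S d], [F → . F (], [F → . F d], [F → . d S d], [F → .], [F' → . F] }

First, augment the grammar with F' → F
I₀ = CLOSURE({ [F' → . F] }):
  [F' → . F] has the dot before F: add [F → . ; F], [F → . d S d], [F → .], [F → . F (], [F → . ; S d], [F → . F d]
No further items can be added.

I₀ = { [F → . ; F], [F → . ; S d], [F → . F (], [F → . F d], [F → . d S d], [F → .], [F' → . F] }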